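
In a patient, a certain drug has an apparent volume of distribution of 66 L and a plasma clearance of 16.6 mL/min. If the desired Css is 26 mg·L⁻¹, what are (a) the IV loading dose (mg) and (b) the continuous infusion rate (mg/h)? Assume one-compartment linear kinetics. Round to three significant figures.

Loading: fill Vd to C_target → 66.00 L × 26 mg/L = 1716 mg
CL = 16.6 mL/min × 60/1000 = 0.9960 L/h
Maintenance: replace elimination → rate = CL × Css = 0.9960 × 26 = 25.90 mg/h

(a) 1720 mg; (b) 25.9 mg/h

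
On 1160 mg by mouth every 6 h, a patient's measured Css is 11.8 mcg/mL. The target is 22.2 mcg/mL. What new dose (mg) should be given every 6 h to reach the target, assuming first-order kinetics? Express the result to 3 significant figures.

2180 mg

With linear kinetics, Css is proportional to dose rate (D/τ) at fixed clearance.
D₂ = D₁ × (Css,target / Css,current) = 1160 × 22.2/11.8 = 2182 mg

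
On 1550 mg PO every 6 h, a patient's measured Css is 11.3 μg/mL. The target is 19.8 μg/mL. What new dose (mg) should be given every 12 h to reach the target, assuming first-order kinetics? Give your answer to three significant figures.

5430 mg

For first-order elimination, Css ∝ F·D/(CL·τ); F and CL are unchanged, so Css ∝ D/τ.
D₂ = D₁ × (Css,target / Css,current) × (τ₂/τ₁) = 1550 × (19.8/11.3) × (12/6) = 5432 mg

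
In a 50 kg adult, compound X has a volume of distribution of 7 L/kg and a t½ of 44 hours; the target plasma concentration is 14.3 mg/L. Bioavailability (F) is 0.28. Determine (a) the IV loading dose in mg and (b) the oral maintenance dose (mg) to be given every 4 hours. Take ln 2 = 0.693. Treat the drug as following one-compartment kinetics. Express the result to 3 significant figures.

Total Vd = 7 × 50 = 350.0 L
LD = Vd × C = 350.0 × 14.3 = 5005 mg
CL = 0.693 × Vd / t½ = 0.693 × 350.0 / 44 = 5.513 L/h
D = CL × Css × τ / F = 5.513 × 14.3 × 4 / 0.28 = 1126 mg

(a) 5010 mg; (b) 1130 mg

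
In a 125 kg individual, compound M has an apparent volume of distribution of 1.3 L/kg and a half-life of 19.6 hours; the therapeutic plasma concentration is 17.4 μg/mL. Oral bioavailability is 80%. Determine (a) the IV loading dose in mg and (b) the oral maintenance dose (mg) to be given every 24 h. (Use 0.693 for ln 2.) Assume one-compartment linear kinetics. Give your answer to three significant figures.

(a) 2830 mg; (b) 3000 mg

Vd(total) = 125 kg × 1.3 L/kg = 162.5 L
LD = Vd × C = 162.5 × 17.4 = 2828 mg
CL = 0.693 × Vd / t½ = 0.693 × 162.5 / 19.6 = 5.746 L/h
D = CL × Css × τ / F = 5.746 × 17.4 × 24 / 0.8 = 2999 mg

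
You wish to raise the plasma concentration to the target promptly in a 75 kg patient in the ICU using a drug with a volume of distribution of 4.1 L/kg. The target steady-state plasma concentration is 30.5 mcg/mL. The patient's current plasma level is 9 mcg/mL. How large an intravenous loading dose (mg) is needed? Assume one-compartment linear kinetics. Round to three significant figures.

6610 mg

Vd = 4.1 L/kg × 75 kg = 307.5 L
Concentration deficit ΔC = 30.5 − 9 = 21.50 mg/L
LD = Vd × ΔC = 307.5 × 21.50 = 6611 mg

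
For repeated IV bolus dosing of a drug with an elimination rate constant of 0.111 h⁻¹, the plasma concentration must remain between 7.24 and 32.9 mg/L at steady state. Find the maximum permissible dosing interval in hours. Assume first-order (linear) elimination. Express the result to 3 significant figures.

13.6 h

Between IV bolus doses, concentration decays as C = C₀·e^(−kτ), so C_peak/C_trough = e^(kτ).
τ_max = ln(C_peak/C_trough) / k = ln(32.9/7.24) / 0.1110 = 1.514 / 0.1110 = 13.64 h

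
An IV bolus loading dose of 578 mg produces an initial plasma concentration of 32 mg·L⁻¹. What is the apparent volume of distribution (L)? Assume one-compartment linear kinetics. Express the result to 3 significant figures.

18.1 L

Immediately after an IV bolus, C₀ = Dose / Vd, so Vd = Dose / C₀.
Vd = 578 / 32 = 18.06 L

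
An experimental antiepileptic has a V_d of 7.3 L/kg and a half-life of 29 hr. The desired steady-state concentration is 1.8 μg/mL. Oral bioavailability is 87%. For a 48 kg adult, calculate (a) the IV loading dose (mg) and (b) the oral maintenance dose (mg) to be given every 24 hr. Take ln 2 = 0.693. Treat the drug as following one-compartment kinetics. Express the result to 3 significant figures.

(a) 631 mg; (b) 416 mg

Total Vd = 7.3 × 48 = 350.4 L
LD = Vd × C = 350.4 × 1.8 = 630.7 mg
CL = 0.693 × Vd / t½ = 0.693 × 350.4 / 29 = 8.373 L/h
D = CL × Css × τ / F = 8.373 × 1.8 × 24 / 0.87 = 415.8 mg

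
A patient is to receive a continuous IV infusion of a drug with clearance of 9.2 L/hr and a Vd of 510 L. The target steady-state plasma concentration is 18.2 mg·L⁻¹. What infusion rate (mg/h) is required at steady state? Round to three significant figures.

At steady state, infusion rate equals elimination rate: rate in = CL × Css.
Rate = CL × Css = 9.200 × 18.2 = 167.4 mg/h

167 mg/h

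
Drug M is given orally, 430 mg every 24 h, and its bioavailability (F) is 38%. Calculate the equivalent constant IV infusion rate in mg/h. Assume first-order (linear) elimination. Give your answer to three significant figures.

6.81 mg/h

Equivalent systemic input: infusion rate = F·D/τ.
Rate = 0.38 × 430 / 24 = 6.808 mg/h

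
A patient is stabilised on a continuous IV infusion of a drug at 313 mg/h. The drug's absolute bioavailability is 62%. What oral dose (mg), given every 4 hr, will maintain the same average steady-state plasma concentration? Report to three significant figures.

To maintain the same Css, the systemic dosing rate must be unchanged: F·D/τ = infusion rate.
D = rate × τ / F = 313 × 4 / 0.62 = 2019 mg

2020 mg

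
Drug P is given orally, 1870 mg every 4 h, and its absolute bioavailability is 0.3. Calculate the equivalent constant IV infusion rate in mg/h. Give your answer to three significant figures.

Equivalent systemic input: infusion rate = F·D/τ.
Rate = 0.3 × 1870 / 4 = 140.3 mg/h

140 mg/h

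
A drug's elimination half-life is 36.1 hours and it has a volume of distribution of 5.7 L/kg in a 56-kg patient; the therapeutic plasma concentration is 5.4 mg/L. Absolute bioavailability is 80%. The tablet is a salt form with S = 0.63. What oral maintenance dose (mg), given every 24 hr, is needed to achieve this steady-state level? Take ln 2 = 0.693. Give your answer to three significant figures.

1580 mg

Vd = 5.7 L/kg × 56 kg = 319.2 L
CL = 0.693 × Vd / t½ = 0.693 × 319.2 / 36.1 = 6.128 L/h
D = CL × Css × τ / F / S = 6.128 × 5.4 × 24 / 0.8 / 0.63 = 1576 mg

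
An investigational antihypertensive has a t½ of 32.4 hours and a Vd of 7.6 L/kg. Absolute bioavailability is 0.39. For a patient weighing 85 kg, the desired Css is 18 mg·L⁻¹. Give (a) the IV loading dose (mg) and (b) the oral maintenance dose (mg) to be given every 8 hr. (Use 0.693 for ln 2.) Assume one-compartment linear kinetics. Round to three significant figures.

Vd(total) = 85 kg × 7.6 L/kg = 646.0 L
LD = Vd × C = 646.0 × 18 = 11630 mg
CL = 0.693 × Vd / t½ = 0.693 × 646.0 / 32.4 = 13.82 L/h
D = CL × Css × τ / F = 13.82 × 18 × 8 / 0.39 = 5103 mg

(a) 11600 mg; (b) 5100 mg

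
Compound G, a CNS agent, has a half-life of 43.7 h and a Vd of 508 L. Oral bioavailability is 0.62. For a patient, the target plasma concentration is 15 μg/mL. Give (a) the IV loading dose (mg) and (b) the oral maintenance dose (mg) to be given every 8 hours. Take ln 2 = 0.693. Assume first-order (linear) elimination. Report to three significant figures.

LD = Vd × C = 508.0 × 15 = 7620 mg
CL = 0.693 × Vd / t½ = 0.693 × 508.0 / 43.7 = 8.056 L/h
D = CL × Css × τ / F = 8.056 × 15 × 8 / 0.62 = 1559 mg

(a) 7620 mg; (b) 1560 mg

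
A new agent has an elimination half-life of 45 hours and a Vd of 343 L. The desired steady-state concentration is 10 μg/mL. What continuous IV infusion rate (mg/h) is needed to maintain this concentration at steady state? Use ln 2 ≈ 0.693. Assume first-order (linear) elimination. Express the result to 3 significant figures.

52.8 mg/h

CL = ln 2 · Vd / t½ = 0.693 × 343.0 / 45 = 5.282 L/h
Infusion rate = CL × Css = 5.282 × 10 = 52.82 mg/h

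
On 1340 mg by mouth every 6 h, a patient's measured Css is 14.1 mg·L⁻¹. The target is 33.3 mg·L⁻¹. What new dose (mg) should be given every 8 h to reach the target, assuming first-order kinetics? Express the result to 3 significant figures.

For first-order elimination, Css ∝ F·D/(CL·τ); F and CL are unchanged, so Css ∝ D/τ.
D₂ = D₁ × (Css,target / Css,current) × (τ₂/τ₁) = 1340 × (33.3/14.1) × (8/6) = 4220 mg

4220 mg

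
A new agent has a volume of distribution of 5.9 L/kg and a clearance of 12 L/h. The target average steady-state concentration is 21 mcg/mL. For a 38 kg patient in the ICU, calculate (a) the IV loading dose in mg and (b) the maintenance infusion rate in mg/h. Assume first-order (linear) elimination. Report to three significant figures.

(a) 4710 mg; (b) 252 mg/h

Vd(total) = 38 kg × 5.9 L/kg = 224.2 L
Loading dose = Vd × C = 224.2 × 21 = 4708 mg
Maintenance: replace elimination → rate = CL × Css = 12.00 × 21 = 252.0 mg/h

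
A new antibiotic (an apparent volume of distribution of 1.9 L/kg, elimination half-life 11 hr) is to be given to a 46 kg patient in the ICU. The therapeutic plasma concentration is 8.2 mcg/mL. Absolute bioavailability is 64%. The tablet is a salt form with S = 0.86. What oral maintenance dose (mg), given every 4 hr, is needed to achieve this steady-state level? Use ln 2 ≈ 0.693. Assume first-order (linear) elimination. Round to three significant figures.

Total Vd = 1.9 × 46 = 87.40 L
CL = 0.693 × Vd / t½ = 0.693 × 87.40 / 11 = 5.506 L/h
D = CL × Css × τ / F / S = 5.506 × 8.2 × 4 / 0.64 / 0.86 = 328.1 mg

328 mg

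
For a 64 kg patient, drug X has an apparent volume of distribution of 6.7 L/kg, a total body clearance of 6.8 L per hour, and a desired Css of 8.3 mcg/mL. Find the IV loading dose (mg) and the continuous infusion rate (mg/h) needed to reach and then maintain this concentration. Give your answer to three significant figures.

(a) 3560 mg; (b) 56.4 mg/h

Vd = 6.7 L/kg × 64 kg = 428.8 L
Loading: fill Vd to C_target → 428.8 L × 8.3 mg/L = 3559 mg
Maintenance infusion rate = CL × Css = 6.800 × 8.3 = 56.44 mg/h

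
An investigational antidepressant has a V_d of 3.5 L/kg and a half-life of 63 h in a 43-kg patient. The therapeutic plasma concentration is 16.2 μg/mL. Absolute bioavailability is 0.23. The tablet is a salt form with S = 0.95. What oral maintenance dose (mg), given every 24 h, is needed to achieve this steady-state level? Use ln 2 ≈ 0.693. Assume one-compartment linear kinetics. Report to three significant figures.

2950 mg

Total Vd = 3.5 × 43 = 150.5 L
CL = ln 2 · Vd / t½ = 0.693 × 150.5 / 63 = 1.656 L/h
D = CL × Css × τ / F / S = 1.656 × 16.2 × 24 / 0.23 / 0.95 = 2947 mg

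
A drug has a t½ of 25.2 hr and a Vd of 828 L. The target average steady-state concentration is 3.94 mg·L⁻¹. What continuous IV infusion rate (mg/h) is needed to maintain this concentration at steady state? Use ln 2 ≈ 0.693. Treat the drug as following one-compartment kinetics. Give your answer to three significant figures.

89.7 mg/h

CL = 0.693 × Vd / t½ = 0.693 × 828.0 / 25.2 = 22.77 L/h
Infusion rate = CL × Css = 22.77 × 3.94 = 89.71 mg/h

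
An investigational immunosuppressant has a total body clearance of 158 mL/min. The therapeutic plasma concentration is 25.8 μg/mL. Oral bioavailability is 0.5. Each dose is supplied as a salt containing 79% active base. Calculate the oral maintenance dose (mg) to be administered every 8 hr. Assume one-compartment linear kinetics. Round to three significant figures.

CL = 158 mL/min = 158 × 0.06 = 9.480 L/h
D = CL × Css × τ / F / S = 9.480 × 25.8 × 8 / 0.5 / 0.79 = 4954 mg

4950 mg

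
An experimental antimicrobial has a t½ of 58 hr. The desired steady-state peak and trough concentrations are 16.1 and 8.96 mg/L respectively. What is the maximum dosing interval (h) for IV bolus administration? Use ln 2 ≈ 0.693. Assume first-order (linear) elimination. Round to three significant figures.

49.0 h

k = 0.693 / t½ = 0.693 / 58 = 0.01195 h⁻¹
Between IV bolus doses, concentration decays as C = C₀·e^(−kτ), so C_peak/C_trough = e^(kτ).
τ_max = ln(C_peak/C_trough) / k = ln(16.1/8.96) / 0.01195 = 0.5860 / 0.01195 = 49.04 h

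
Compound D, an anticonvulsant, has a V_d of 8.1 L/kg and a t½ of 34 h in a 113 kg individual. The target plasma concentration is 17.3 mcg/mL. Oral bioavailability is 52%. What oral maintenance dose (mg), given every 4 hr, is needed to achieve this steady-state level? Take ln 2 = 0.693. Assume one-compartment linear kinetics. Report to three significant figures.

Vd = 8.1 L/kg × 113 kg = 915.3 L
k = 0.693/34 = 0.02038 h⁻¹, so CL = k·Vd = 0.02038 × 915.3 = 18.65 L/h
D = CL × Css × τ / F = 18.65 × 17.3 × 4 / 0.52 = 2482 mg

2480 mg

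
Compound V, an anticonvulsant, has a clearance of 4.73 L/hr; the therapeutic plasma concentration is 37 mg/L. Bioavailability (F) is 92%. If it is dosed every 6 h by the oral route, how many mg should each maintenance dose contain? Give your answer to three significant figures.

1140 mg

D = CL × Css × τ / F = 4.730 × 37 × 6 / 0.92 = 1141 mg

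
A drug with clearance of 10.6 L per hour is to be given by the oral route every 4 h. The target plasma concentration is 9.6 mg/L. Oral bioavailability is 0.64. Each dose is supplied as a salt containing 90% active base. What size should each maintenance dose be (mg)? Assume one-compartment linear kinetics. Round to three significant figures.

707 mg

D = CL × Css × τ / F / S = 10.60 × 9.6 × 4 / 0.64 / 0.9 = 706.7 mg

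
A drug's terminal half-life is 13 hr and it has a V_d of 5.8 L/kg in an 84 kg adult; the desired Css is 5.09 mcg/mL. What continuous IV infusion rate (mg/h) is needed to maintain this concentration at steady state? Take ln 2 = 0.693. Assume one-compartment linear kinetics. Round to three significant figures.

132 mg/h

Vd(total) = 84 kg × 5.8 L/kg = 487.2 L
CL = 0.693 × Vd / t½ = 0.693 × 487.2 / 13 = 25.97 L/h
Infusion rate = CL × Css = 25.97 × 5.09 = 132.2 mg/h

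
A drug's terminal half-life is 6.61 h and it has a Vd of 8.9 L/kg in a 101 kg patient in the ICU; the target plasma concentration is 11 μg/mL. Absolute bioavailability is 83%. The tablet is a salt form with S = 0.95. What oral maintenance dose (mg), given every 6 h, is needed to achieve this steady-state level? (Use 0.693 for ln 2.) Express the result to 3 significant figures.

Vd(total) = 101 kg × 8.9 L/kg = 898.9 L
CL = ln 2 · Vd / t½ = 0.693 × 898.9 / 6.61 = 94.24 L/h
D = CL × Css × τ / F / S = 94.24 × 11 × 6 / 0.83 / 0.95 = 7888 mg

7890 mg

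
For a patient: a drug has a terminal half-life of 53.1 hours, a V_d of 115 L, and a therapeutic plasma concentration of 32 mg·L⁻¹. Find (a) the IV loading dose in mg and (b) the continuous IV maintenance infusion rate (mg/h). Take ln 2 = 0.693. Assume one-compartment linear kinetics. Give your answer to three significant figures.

LD = Vd × C = 115.0 × 32 = 3680 mg
CL = 0.693 × Vd / t½ = 0.693 × 115.0 / 53.1 = 1.501 L/h
Infusion rate = CL × Css = 1.501 × 32 = 48.03 mg/h

(a) 3680 mg; (b) 48.0 mg/h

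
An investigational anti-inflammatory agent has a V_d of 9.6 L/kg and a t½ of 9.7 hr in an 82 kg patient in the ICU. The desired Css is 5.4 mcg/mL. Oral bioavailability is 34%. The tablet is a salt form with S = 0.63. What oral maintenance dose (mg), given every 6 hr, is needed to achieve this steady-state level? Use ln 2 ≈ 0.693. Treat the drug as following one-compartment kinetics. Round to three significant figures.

Vd = 9.6 L/kg × 82 kg = 787.2 L
CL = ln 2 · Vd / t½ = 0.693 × 787.2 / 9.7 = 56.24 L/h
D = CL × Css × τ / F / S = 56.24 × 5.4 × 6 / 0.34 / 0.63 = 8507 mg

8510 mg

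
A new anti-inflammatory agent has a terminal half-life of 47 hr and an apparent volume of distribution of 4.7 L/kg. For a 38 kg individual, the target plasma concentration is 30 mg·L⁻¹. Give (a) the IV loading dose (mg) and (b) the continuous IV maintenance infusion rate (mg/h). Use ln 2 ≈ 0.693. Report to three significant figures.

(a) 5360 mg; (b) 79.0 mg/h

Total Vd = 4.7 × 38 = 178.6 L
LD = Vd × C = 178.6 × 30 = 5358 mg
CL = 0.693 × Vd / t½ = 0.693 × 178.6 / 47 = 2.633 L/h
Infusion rate = CL × Css = 2.633 × 30 = 78.99 mg/h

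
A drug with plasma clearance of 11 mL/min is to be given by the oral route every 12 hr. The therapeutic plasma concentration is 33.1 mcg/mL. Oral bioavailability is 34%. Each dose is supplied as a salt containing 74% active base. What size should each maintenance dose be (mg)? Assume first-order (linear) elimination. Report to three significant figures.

1040 mg

Convert clearance: 11 mL/min × 60 min/h ÷ 1000 mL/L = 0.6600 L/h
D = CL × Css × τ / F / S = 0.6600 × 33.1 × 12 / 0.34 / 0.74 = 1042 mg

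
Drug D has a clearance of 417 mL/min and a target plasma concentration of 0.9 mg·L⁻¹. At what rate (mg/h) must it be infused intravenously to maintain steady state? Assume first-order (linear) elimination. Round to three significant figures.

CL = 417 mL/min = 417 × 0.06 = 25.02 L/h
At steady state, infusion rate equals elimination rate: rate in = CL × Css.
R₀ = 25.02 × 0.9 = 22.52 mg/h

22.5 mg/h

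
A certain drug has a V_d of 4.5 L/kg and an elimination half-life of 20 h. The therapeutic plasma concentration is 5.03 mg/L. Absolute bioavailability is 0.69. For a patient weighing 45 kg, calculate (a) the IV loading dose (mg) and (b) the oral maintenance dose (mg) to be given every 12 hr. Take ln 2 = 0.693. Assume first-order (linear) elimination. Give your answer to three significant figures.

Total Vd = 4.5 × 45 = 202.5 L
LD = Vd × C = 202.5 × 5.03 = 1019 mg
CL = 0.693 × Vd / t½ = 0.693 × 202.5 / 20 = 7.017 L/h
D = CL × Css × τ / F = 7.017 × 5.03 × 12 / 0.69 = 613.8 mg

(a) 1020 mg; (b) 614 mg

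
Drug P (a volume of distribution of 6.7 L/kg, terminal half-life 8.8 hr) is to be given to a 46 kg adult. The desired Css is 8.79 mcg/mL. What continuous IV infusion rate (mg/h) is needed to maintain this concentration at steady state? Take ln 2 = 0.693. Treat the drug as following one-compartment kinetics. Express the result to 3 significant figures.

213 mg/h

Vd(total) = 46 kg × 6.7 L/kg = 308.2 L
k = 0.693/8.8 = 0.07875 h⁻¹, so CL = k·Vd = 0.07875 × 308.2 = 24.27 L/h
Infusion rate = CL × Css = 24.27 × 8.79 = 213.3 mg/h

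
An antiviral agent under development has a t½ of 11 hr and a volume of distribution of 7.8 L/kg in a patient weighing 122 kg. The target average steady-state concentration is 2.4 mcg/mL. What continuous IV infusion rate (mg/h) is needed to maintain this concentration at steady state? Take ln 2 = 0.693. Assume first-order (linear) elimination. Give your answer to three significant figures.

144 mg/h

Vd = 7.8 L/kg × 122 kg = 951.6 L
CL = ln 2 · Vd / t½ = 0.693 × 951.6 / 11 = 59.95 L/h
Infusion rate = CL × Css = 59.95 × 2.4 = 143.9 mg/h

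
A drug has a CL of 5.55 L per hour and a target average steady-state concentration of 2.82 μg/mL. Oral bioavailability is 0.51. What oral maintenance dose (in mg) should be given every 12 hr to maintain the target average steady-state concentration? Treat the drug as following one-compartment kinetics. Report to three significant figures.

368 mg

D = CL × Css × τ / F = 5.550 × 2.82 × 12 / 0.51 = 368.3 mg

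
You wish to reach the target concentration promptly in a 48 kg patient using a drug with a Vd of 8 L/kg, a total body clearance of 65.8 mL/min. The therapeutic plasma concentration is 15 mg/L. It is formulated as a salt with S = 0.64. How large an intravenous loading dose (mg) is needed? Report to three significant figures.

Vd(total) = 48 kg × 8 L/kg = 384.0 L
LD = Vd × C / S = 384.0 × 15.00 / 0.64 = 9000 mg

9000 mg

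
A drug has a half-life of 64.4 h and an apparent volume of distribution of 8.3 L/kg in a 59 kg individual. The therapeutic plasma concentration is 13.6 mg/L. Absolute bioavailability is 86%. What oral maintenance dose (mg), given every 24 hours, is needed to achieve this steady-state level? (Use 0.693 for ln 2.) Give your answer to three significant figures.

2000 mg

Total Vd = 8.3 × 59 = 489.7 L
CL = ln 2 · Vd / t½ = 0.693 × 489.7 / 64.4 = 5.270 L/h
D = CL × Css × τ / F = 5.270 × 13.6 × 24 / 0.86 = 2000 mg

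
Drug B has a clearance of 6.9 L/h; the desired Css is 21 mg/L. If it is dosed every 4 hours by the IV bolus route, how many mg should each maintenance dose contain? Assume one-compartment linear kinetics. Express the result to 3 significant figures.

580 mg

D = CL × Css × τ = 6.900 × 21 × 4 = 579.6 mg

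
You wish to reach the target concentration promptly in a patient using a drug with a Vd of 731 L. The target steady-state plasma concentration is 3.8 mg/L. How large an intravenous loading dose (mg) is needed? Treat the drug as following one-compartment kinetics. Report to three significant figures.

The loading dose fills Vd to the target concentration.
LD = Vd × C = 731.0 × 3.800 = 2778 mg

2780 mg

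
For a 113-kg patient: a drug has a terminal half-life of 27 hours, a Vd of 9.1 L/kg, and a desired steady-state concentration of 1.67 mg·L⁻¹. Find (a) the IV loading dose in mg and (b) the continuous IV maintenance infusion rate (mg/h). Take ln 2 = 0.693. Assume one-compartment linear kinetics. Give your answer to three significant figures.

Vd = 9.1 L/kg × 113 kg = 1028 L
LD = Vd × C = 1028 × 1.67 = 1717 mg
CL = 0.693 × Vd / t½ = 0.693 × 1028 / 27 = 26.39 L/h
Infusion rate = CL × Css = 26.39 × 1.67 = 44.07 mg/h

(a) 1720 mg; (b) 44.1 mg/h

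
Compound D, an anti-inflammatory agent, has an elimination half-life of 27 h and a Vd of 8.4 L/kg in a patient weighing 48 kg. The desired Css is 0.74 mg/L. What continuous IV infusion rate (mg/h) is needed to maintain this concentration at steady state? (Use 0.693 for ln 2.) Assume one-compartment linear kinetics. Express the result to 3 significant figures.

7.66 mg/h

Vd = 8.4 L/kg × 48 kg = 403.2 L
CL = 0.693 × Vd / t½ = 0.693 × 403.2 / 27 = 10.35 L/h
Infusion rate = CL × Css = 10.35 × 0.74 = 7.659 mg/h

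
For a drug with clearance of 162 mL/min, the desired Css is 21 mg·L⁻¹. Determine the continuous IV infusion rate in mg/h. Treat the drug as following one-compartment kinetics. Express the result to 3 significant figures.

204 mg/h

Convert clearance: 162 mL/min × 60 min/h ÷ 1000 mL/L = 9.720 L/h
Rate = CL × Css = 9.720 × 21 = 204.1 mg/h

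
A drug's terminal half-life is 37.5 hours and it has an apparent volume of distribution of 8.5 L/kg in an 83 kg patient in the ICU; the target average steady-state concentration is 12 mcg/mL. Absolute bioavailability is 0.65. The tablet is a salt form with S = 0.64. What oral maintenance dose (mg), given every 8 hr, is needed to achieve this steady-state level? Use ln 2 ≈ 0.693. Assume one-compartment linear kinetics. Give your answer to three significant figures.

3010 mg

Vd(total) = 83 kg × 8.5 L/kg = 705.5 L
k = 0.693/37.5 = 0.01848 h⁻¹, so CL = k·Vd = 0.01848 × 705.5 = 13.04 L/h
D = CL × Css × τ / F / S = 13.04 × 12 × 8 / 0.65 / 0.64 = 3009 mg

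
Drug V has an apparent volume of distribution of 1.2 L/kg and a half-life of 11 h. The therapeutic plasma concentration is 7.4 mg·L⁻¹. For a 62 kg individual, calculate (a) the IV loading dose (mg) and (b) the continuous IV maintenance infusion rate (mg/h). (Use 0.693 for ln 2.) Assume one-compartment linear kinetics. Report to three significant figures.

(a) 551 mg; (b) 34.7 mg/h

Total Vd = 1.2 × 62 = 74.40 L
LD = Vd × C = 74.40 × 7.4 = 550.6 mg
CL = 0.693 × Vd / t½ = 0.693 × 74.40 / 11 = 4.687 L/h
Infusion rate = CL × Css = 4.687 × 7.4 = 34.68 mg/h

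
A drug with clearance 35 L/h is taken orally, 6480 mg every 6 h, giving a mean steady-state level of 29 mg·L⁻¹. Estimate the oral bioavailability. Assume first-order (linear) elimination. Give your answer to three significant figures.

F·D/τ = CL·Css at steady state → F = CL·Css·τ / D.
F = 35 × 29 × 6 / 6480 = 0.940

0.940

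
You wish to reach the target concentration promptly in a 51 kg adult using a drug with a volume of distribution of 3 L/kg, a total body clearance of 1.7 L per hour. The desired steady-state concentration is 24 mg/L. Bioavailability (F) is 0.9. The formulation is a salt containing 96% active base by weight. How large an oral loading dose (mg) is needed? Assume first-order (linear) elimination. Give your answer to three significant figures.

4250 mg

Total Vd = 3 × 51 = 153.0 L
LD = Vd × C / F / S = 153.0 × 24.00 / 0.9 / 0.96 = 4250 mg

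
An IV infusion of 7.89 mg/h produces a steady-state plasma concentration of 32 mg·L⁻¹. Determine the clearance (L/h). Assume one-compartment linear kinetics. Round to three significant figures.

0.247 L/h

At steady state, infusion rate = CL × Css, so CL = rate / Css.
CL = 7.89 / 32 = 0.2466 L/h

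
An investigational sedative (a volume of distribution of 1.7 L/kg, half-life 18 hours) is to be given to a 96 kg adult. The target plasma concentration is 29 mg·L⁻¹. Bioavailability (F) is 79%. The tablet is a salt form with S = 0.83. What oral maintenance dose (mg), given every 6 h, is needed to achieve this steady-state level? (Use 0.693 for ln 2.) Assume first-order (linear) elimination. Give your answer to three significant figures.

Vd(total) = 96 kg × 1.7 L/kg = 163.2 L
CL = 0.693 × Vd / t½ = 0.693 × 163.2 / 18 = 6.283 L/h
D = CL × Css × τ / F / S = 6.283 × 29 × 6 / 0.79 / 0.83 = 1667 mg

1670 mg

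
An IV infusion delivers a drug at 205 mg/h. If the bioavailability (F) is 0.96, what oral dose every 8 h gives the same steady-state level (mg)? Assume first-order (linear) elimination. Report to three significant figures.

1710 mg

To maintain the same Css, the systemic dosing rate must be unchanged: F·D/τ = infusion rate.
D = rate × τ / F = 205 × 8 / 0.96 = 1708 mg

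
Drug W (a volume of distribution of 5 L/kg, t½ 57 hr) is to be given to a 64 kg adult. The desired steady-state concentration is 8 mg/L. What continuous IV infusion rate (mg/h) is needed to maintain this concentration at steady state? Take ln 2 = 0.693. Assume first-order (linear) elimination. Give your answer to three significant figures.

Total Vd = 5 × 64 = 320.0 L
k = 0.693/57 = 0.01216 h⁻¹, so CL = k·Vd = 0.01216 × 320.0 = 3.891 L/h
Infusion rate = CL × Css = 3.891 × 8 = 31.13 mg/h

31.1 mg/h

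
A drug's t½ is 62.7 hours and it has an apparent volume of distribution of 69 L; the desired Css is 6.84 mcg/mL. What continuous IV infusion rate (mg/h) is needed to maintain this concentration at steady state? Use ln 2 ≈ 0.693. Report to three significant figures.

k = 0.693/62.7 = 0.01105 h⁻¹, so CL = k·Vd = 0.01105 × 69.00 = 0.7625 L/h
Infusion rate = CL × Css = 0.7625 × 6.84 = 5.216 mg/h

5.22 mg/h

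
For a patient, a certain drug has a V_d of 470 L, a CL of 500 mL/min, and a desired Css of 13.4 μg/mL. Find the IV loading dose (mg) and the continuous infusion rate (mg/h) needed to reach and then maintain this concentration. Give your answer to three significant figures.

(a) 6300 mg; (b) 402 mg/h

Loading dose = Vd × C = 470.0 × 13.4 = 6298 mg
CL = 500 mL/min = 500 × 0.06 = 30.00 L/h
Infusion rate = 30.00 L/h × 13.4 mg/L = 402.0 mg/h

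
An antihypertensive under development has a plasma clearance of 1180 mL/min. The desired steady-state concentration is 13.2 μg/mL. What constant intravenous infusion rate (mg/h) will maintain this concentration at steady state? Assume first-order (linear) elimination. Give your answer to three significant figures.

Convert clearance: 1180 mL/min × 60 min/h ÷ 1000 mL/L = 70.80 L/h
At steady state, infusion rate equals elimination rate: rate in = CL × Css.
Rate = CL × Css = 70.80 × 13.2 = 934.6 mg/h

935 mg/h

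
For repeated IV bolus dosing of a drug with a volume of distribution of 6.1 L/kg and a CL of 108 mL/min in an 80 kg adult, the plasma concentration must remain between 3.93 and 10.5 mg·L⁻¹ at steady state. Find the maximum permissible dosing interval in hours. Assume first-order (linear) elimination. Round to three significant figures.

Vd = 6.1 L/kg × 80 kg = 488.0 L
CL = 108 mL/min = 108 × 0.06 = 6.480 L/h
k = CL / Vd = 6.480 / 488.0 = 0.01328 h⁻¹
Between IV bolus doses, concentration decays as C = C₀·e^(−kτ), so C_peak/C_trough = e^(kτ).
τ_max = ln(C_peak/C_trough) / k = ln(10.5/3.93) / 0.01328 = 0.9827 / 0.01328 = 74.00 h

74.0 h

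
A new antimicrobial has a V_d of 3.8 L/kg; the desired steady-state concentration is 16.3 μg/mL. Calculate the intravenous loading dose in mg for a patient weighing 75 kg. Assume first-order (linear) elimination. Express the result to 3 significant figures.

Vd(total) = 75 kg × 3.8 L/kg = 285.0 L
The loading dose fills Vd to the target concentration.
LD = Vd × C = 285.0 × 16.30 = 4646 mg

4650 mg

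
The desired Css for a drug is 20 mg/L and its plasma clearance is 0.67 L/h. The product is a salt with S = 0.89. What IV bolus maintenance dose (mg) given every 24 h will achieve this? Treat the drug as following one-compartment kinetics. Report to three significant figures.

361 mg

D = CL × Css × τ / S = 0.6700 × 20 × 24 / 0.89 = 361.3 mg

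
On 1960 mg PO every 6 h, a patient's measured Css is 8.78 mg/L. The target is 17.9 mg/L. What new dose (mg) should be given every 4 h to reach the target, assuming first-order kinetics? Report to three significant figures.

2660 mg

With linear kinetics, Css is proportional to dose rate (D/τ) at fixed clearance.
D₂ = D₁ × (Css,target / Css,current) × (τ₂/τ₁) = 1960 × (17.9/8.78) × (4/6) = 2664 mg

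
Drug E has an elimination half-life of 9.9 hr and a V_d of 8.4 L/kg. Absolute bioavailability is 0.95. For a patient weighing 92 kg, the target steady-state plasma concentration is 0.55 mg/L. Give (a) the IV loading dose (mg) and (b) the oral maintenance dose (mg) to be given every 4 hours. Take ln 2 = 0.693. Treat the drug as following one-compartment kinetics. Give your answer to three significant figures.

(a) 425 mg; (b) 125 mg

Vd = 8.4 L/kg × 92 kg = 772.8 L
LD = Vd × C = 772.8 × 0.55 = 425.0 mg
CL = 0.693 × Vd / t½ = 0.693 × 772.8 / 9.9 = 54.10 L/h
D = CL × Css × τ / F = 54.10 × 0.55 × 4 / 0.95 = 125.3 mg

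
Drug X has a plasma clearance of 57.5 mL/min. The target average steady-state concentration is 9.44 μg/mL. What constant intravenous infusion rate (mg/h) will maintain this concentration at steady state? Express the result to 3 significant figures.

Convert clearance: 57.5 mL/min × 60 min/h ÷ 1000 mL/L = 3.450 L/h
Infusion rate = CL · Css = 3.450 L/h × 9.44 mg/L = 32.57 mg/h

32.6 mg/h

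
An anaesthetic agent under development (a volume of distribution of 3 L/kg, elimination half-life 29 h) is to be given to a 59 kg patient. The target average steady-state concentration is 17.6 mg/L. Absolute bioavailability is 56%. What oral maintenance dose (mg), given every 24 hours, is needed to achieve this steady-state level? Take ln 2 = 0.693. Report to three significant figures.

3190 mg

Vd(total) = 59 kg × 3 L/kg = 177.0 L
k = 0.693/29 = 0.02390 h⁻¹, so CL = k·Vd = 0.02390 × 177.0 = 4.230 L/h
D = CL × Css × τ / F = 4.230 × 17.6 × 24 / 0.56 = 3191 mg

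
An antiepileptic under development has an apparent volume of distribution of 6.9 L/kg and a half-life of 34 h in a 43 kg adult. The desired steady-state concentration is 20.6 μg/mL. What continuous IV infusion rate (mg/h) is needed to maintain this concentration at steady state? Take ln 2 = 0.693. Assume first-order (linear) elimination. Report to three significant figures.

Vd(total) = 43 kg × 6.9 L/kg = 296.7 L
CL = ln 2 · Vd / t½ = 0.693 × 296.7 / 34 = 6.047 L/h
Infusion rate = CL × Css = 6.047 × 20.6 = 124.6 mg/h

125 mg/h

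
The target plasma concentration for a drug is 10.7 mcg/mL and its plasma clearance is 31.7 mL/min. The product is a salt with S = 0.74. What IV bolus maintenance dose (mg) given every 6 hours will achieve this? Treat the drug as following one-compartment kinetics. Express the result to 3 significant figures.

CL = 31.7 mL/min = 31.7 × 0.06 = 1.902 L/h
D = CL × Css × τ / S = 1.902 × 10.7 × 6 / 0.74 = 165.0 mg

165 mg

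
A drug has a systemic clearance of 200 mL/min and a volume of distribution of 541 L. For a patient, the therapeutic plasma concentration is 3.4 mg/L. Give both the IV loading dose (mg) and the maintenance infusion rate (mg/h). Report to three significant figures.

(a) 1840 mg; (b) 40.8 mg/h

LD = Vd · C_target = 541.0 × 3.4 = 1839 mg
CL = 200 mL/min = 200 × 0.06 = 12.00 L/h
Infusion rate = 12.00 L/h × 3.4 mg/L = 40.80 mg/h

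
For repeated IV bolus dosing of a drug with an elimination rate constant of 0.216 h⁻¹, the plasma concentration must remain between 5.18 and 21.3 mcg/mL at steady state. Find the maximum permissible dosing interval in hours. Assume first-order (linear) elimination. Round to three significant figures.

Between IV bolus doses, concentration decays as C = C₀·e^(−kτ), so C_peak/C_trough = e^(kτ).
τ_max = ln(C_peak/C_trough) / k = ln(21.3/5.18) / 0.2160 = 1.414 / 0.2160 = 6.546 h

6.55 h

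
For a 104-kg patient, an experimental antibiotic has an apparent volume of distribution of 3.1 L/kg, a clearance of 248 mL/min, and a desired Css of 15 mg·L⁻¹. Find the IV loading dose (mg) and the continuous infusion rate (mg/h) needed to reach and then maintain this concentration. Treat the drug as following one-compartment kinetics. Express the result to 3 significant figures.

(a) 4840 mg; (b) 223 mg/h

Total Vd = 3.1 × 104 = 322.4 L
Loading: fill Vd to C_target → 322.4 L × 15 mg/L = 4836 mg
Convert clearance: 248 mL/min × 60 min/h ÷ 1000 mL/L = 14.88 L/h
Maintenance infusion rate = CL × Css = 14.88 × 15 = 223.2 mg/h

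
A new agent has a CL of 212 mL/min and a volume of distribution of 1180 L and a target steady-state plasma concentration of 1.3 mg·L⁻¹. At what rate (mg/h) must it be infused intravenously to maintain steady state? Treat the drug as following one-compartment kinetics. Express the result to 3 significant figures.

CL = 212 mL/min = 212 × 0.06 = 12.72 L/h
Infusion rate = CL · Css = 12.72 L/h × 1.3 mg/L = 16.54 mg/h

16.5 mg/h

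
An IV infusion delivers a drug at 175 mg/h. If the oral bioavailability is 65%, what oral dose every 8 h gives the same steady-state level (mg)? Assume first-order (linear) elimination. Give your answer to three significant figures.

To maintain the same Css, the systemic dosing rate must be unchanged: F·D/τ = infusion rate.
D = rate × τ / F = 175 × 8 / 0.65 = 2154 mg

2150 mg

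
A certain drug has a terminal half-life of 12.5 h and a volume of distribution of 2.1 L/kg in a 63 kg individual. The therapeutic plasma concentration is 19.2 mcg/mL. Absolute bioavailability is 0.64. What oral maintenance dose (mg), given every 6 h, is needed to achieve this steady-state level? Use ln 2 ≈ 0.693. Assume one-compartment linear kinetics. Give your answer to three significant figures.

1320 mg

Vd = 2.1 L/kg × 63 kg = 132.3 L
CL = ln 2 · Vd / t½ = 0.693 × 132.3 / 12.5 = 7.335 L/h
D = CL × Css × τ / F = 7.335 × 19.2 × 6 / 0.64 = 1320 mg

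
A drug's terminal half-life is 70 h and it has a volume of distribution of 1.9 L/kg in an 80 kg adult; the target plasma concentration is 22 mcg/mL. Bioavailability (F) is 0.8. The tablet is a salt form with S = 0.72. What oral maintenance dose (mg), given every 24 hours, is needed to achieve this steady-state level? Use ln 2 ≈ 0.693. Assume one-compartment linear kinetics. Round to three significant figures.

1380 mg

Vd = 1.9 L/kg × 80 kg = 152.0 L
CL = 0.693 × Vd / t½ = 0.693 × 152.0 / 70 = 1.505 L/h
D = CL × Css × τ / F / S = 1.505 × 22 × 24 / 0.8 / 0.72 = 1380 mg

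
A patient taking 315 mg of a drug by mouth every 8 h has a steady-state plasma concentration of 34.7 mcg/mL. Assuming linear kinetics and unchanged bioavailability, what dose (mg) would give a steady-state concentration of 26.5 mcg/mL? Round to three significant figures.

241 mg

With linear kinetics, Css is proportional to dose rate (D/τ) at fixed clearance.
D₂ = D₁ × (Css,target / Css,current) = 315 × 26.5/34.7 = 240.6 mg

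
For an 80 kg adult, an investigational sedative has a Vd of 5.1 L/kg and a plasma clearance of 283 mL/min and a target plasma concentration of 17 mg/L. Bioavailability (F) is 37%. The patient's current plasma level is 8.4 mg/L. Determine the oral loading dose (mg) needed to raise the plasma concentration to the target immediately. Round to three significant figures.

Vd(total) = 80 kg × 5.1 L/kg = 408.0 L
Concentration deficit ΔC = 17 − 8.4 = 8.600 mg/L
LD = Vd × ΔC / F = 408.0 × 8.600 / 0.37 = 9483 mg

9480 mg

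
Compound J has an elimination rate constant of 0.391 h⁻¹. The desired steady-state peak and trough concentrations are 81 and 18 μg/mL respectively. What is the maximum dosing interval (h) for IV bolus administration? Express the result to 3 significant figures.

3.85 h

Between IV bolus doses, concentration decays as C = C₀·e^(−kτ), so C_peak/C_trough = e^(kτ).
τ_max = ln(C_peak/C_trough) / k = ln(81/18) / 0.3910 = 1.504 / 0.3910 = 3.847 h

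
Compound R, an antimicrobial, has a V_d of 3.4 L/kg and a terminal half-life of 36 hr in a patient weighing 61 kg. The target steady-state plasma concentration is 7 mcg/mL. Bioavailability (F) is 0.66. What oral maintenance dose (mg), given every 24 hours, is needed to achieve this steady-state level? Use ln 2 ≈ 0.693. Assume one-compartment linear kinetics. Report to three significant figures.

1020 mg

Vd = 3.4 L/kg × 61 kg = 207.4 L
CL = 0.693 × Vd / t½ = 0.693 × 207.4 / 36 = 3.992 L/h
D = CL × Css × τ / F = 3.992 × 7 × 24 / 0.66 = 1016 mg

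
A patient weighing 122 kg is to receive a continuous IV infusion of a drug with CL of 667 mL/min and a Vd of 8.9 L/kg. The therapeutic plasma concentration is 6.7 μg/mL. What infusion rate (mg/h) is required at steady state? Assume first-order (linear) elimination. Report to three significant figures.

CL = 667 mL/min = 667 × 0.06 = 40.02 L/h
Rate = CL × Css = 40.02 × 6.7 = 268.1 mg/h

268 mg/h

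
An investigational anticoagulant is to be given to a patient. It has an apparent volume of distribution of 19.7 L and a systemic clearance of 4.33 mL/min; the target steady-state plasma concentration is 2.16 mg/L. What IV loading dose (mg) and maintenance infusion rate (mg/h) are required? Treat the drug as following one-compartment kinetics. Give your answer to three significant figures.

(a) 42.6 mg; (b) 0.561 mg/h

Loading: fill Vd to C_target → 19.70 L × 2.16 mg/L = 42.55 mg
Convert clearance: 4.33 mL/min × 60 min/h ÷ 1000 mL/L = 0.2598 L/h
Infusion rate = 0.2598 L/h × 2.16 mg/L = 0.5612 mg/h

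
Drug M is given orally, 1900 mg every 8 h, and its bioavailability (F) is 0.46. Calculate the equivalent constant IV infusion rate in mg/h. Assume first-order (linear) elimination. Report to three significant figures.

109 mg/h

Equivalent systemic input: infusion rate = F·D/τ.
Rate = 0.46 × 1900 / 8 = 109.3 mg/h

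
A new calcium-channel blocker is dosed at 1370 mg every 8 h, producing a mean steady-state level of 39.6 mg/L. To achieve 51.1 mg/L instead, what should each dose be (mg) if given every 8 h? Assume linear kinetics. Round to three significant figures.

1770 mg

With linear kinetics, Css is proportional to dose rate (D/τ) at fixed clearance.
D₂ = D₁ × (Css,target / Css,current) = 1370 × 51.1/39.6 = 1768 mg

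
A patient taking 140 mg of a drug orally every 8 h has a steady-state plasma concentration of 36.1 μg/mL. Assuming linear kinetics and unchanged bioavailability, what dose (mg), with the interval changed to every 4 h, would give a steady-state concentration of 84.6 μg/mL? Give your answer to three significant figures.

With linear kinetics, Css is proportional to dose rate (D/τ) at fixed clearance.
D₂ = D₁ × (Css,target / Css,current) × (τ₂/τ₁) = 140 × (84.6/36.1) × (4/8) = 164.0 mg

164 mg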